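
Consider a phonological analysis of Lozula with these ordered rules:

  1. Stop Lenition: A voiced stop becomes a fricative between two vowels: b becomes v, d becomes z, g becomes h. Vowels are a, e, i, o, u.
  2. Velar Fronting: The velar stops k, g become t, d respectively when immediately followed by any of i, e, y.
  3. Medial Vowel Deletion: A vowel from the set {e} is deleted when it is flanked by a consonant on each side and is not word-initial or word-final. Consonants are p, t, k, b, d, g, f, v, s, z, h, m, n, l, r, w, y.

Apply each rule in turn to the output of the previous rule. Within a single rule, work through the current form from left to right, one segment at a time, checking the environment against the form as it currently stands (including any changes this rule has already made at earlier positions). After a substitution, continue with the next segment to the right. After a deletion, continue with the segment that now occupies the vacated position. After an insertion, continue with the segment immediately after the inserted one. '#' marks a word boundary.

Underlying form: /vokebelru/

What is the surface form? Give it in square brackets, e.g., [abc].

1 Stop Lenition: [vokebelru] → [vokevelru]
2 Velar Fronting: [vokevelru] → [votevelru]
3 Medial Vowel Deletion: [votevelru] → [votvlru]

[votvlru]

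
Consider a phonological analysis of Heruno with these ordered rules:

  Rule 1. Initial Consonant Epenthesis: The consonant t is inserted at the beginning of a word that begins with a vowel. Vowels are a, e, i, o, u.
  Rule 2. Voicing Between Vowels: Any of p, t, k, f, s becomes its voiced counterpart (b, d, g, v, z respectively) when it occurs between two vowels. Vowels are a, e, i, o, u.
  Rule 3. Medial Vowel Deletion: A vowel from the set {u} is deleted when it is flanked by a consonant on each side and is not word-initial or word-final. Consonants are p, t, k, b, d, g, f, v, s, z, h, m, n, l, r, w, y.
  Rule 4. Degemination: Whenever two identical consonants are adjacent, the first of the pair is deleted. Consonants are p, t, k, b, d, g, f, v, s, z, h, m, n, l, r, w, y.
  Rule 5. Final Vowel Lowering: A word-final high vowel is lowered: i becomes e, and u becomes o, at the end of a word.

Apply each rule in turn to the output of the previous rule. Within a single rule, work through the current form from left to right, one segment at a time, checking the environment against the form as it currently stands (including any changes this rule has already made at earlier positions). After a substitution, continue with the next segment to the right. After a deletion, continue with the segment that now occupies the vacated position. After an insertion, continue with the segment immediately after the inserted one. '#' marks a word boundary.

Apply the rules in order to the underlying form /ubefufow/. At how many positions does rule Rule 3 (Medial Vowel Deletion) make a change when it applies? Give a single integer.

2

Rule 1 Initial Consonant Epenthesis: [ubefufow] → [tubefufow]
Rule 2 Voicing Between Vowels: [tubefufow] → [tubevuvow]
Rule 3 Medial Vowel Deletion: [tubevuvow] → [tbevvow]
Rule 4 Degemination: [tbevvow] → [tbevow]
Rule 5 Final Vowel Lowering: no change — [tbevow]
Rule Rule 3 changed 2 position(s).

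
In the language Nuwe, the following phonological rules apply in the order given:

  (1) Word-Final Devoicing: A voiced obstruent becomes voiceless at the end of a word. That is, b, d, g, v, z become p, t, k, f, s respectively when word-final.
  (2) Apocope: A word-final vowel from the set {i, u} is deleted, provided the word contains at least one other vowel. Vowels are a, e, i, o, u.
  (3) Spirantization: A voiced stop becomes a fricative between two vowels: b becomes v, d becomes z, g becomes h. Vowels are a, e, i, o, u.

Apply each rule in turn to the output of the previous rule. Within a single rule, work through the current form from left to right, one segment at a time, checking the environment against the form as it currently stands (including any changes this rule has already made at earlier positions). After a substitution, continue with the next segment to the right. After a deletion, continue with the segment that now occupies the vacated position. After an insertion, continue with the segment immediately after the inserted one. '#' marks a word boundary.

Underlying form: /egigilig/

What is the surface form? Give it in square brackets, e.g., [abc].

(1) Word-Final Devoicing: [egigilig] → [egigilik]
(2) Apocope: no change — [egigilik]
(3) Spirantization: [egigilik] → [ehihilik]

[ehihilik]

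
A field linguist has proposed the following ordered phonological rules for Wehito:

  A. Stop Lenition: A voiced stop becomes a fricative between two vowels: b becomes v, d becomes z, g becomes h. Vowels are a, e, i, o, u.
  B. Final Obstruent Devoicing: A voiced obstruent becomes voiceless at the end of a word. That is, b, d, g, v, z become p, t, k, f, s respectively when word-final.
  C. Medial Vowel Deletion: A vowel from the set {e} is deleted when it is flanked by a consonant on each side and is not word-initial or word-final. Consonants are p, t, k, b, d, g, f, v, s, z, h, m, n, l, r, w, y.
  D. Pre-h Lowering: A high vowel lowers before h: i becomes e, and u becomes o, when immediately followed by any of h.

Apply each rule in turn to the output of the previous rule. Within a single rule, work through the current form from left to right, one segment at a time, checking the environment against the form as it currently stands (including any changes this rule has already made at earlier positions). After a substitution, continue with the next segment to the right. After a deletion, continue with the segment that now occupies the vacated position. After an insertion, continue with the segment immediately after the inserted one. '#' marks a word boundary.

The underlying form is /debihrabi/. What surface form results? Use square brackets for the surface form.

[dvehravi]

A Stop Lenition: [debihrabi] → [devihravi]
B Final Obstruent Devoicing: no change — [devihravi]
C Medial Vowel Deletion: [devihravi] → [dvihravi]
D Pre-h Lowering: [dvihravi] → [dvehravi]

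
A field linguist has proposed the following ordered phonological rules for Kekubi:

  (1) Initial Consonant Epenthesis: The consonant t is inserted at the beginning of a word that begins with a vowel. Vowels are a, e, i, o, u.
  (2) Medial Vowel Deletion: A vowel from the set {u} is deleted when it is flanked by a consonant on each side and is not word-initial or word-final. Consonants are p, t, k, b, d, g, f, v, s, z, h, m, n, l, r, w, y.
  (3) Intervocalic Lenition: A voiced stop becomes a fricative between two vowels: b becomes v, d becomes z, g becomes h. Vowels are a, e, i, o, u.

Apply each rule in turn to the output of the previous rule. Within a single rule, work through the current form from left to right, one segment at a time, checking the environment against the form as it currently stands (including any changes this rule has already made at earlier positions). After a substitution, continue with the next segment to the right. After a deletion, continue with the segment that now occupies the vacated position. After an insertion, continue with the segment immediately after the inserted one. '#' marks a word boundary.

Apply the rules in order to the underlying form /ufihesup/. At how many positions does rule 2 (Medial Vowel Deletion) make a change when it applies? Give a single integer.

2

(1) Initial Consonant Epenthesis: [ufihesup] → [tufihesup]
(2) Medial Vowel Deletion: [tufihesup] → [tfihesp]
(3) Intervocalic Lenition: no change — [tfihesp]
Rule 2 changed 2 position(s).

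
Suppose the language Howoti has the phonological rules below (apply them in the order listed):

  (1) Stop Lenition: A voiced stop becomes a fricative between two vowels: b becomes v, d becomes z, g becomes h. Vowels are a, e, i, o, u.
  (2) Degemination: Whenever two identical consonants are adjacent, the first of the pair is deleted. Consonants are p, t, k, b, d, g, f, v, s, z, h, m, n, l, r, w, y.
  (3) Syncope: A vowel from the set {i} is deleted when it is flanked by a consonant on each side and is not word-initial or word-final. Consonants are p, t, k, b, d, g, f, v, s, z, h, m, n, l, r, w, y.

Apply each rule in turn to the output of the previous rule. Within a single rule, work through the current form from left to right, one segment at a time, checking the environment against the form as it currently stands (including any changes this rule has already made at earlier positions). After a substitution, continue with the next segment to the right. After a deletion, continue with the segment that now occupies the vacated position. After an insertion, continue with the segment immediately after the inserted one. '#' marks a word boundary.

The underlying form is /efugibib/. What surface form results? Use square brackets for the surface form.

(1) Stop Lenition: [efugibib] → [efuhivib]
(2) Degemination: no change — [efuhivib]
(3) Syncope: [efuhivib] → [efuhvb]

[efuhvb]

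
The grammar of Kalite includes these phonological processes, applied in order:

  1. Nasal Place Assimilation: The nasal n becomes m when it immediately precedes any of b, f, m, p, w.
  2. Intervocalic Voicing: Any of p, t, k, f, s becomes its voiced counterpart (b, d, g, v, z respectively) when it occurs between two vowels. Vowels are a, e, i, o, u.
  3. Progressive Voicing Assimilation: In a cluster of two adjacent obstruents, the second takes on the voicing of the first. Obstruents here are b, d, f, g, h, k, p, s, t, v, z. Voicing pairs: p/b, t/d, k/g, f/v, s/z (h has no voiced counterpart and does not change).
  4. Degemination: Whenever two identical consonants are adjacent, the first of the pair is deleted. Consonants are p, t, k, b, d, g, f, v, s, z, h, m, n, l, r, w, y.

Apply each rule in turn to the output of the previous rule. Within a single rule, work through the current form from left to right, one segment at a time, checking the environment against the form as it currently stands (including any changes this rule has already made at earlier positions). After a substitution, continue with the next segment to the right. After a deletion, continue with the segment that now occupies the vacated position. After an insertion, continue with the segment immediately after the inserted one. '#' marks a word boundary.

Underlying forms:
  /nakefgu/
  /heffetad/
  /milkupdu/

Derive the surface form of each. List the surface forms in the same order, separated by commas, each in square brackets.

[nagefku], [hefedad], [milkuptu]

/nakefgu/:
  1 Nasal Place Assimilation: no change — [nakefgu]
  2 Intervocalic Voicing: [nakefgu] → [nagefgu]
  3 Progressive Voicing Assimilation: [nagefgu] → [nagefku]
  4 Degemination: no change — [nagefku]
/heffetad/:
  1 Nasal Place Assimilation: no change — [heffetad]
  2 Intervocalic Voicing: [heffetad] → [heffedad]
  3 Progressive Voicing Assimilation: no change — [heffedad]
  4 Degemination: [heffedad] → [hefedad]
/milkupdu/:
  1 Nasal Place Assimilation: no change — [milkupdu]
  2 Intervocalic Voicing: no change — [milkupdu]
  3 Progressive Voicing Assimilation: [milkupdu] → [milkuptu]
  4 Degemination: no change — [milkuptu]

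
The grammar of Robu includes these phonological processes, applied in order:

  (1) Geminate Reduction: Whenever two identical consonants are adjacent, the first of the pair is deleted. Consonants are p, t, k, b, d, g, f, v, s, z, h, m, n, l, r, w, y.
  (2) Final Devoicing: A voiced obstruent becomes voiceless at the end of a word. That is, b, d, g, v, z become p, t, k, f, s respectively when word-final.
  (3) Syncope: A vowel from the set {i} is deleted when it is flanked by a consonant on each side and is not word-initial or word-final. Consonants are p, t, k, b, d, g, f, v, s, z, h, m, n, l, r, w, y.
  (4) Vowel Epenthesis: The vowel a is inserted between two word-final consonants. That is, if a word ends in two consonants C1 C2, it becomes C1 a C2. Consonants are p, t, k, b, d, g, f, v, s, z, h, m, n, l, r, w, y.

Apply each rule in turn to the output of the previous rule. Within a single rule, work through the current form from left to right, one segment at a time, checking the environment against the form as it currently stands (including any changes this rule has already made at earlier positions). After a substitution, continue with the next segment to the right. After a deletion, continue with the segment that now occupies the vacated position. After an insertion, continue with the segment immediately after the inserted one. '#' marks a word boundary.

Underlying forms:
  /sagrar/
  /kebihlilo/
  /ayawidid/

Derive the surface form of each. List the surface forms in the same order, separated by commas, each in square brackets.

/sagrar/:
  (1) Geminate Reduction: no change — [sagrar]
  (2) Final Devoicing: no change — [sagrar]
  (3) Syncope: no change — [sagrar]
  (4) Vowel Epenthesis: no change — [sagrar]
/kebihlilo/:
  (1) Geminate Reduction: no change — [kebihlilo]
  (2) Final Devoicing: no change — [kebihlilo]
  (3) Syncope: [kebihlilo] → [kebhllo]
  (4) Vowel Epenthesis: no change — [kebhllo]
/ayawidid/:
  (1) Geminate Reduction: no change — [ayawidid]
  (2) Final Devoicing: [ayawidid] → [ayawidit]
  (3) Syncope: [ayawidit] → [ayawdt]
  (4) Vowel Epenthesis: [ayawdt] → [ayawdat]

[sagrar], [kebhllo], [ayawdat]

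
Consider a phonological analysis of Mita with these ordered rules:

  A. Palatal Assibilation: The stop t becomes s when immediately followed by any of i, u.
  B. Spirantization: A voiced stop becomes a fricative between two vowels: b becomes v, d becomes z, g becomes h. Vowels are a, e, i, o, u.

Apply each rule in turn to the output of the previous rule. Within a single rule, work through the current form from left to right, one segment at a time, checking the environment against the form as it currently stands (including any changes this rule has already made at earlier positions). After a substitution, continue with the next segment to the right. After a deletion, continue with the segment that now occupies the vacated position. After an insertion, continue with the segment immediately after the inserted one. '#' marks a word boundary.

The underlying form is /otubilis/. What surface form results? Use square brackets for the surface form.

[osuvilis]

A Palatal Assibilation: [otubilis] → [osubilis]
B Spirantization: [osubilis] → [osuvilis]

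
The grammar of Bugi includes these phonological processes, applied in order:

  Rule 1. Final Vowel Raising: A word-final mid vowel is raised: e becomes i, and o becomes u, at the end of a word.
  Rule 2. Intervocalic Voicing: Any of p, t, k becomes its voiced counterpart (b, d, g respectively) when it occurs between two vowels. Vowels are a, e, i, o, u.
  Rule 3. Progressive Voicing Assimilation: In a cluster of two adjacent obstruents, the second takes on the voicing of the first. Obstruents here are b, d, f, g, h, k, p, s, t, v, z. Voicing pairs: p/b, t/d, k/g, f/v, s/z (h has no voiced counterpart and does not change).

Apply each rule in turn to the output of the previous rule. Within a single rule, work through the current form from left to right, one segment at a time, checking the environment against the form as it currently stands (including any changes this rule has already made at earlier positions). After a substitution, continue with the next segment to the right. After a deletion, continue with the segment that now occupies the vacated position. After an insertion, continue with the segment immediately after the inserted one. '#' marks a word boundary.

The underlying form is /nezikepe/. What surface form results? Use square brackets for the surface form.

Rule 1 Final Vowel Raising: [nezikepe] → [nezikepi]
Rule 2 Intervocalic Voicing: [nezikepi] → [nezigebi]
Rule 3 Progressive Voicing Assimilation: no change — [nezigebi]

[nezigebi]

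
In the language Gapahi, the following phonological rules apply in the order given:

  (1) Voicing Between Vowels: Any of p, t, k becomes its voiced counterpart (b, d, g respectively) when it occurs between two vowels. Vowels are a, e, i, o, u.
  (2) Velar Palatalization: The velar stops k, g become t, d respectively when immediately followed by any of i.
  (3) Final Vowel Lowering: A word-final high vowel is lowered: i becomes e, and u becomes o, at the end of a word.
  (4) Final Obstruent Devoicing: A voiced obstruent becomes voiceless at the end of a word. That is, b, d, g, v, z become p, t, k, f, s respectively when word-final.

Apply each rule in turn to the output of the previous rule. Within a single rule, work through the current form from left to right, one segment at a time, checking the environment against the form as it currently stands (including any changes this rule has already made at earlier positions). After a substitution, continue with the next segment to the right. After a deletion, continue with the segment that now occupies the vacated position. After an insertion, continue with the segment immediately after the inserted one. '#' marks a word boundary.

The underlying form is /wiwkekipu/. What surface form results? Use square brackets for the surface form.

(1) Voicing Between Vowels: [wiwkekipu] → [wiwkegibu]
(2) Velar Palatalization: [wiwkegibu] → [wiwkedibu]
(3) Final Vowel Lowering: [wiwkedibu] → [wiwkedibo]
(4) Final Obstruent Devoicing: no change — [wiwkedibo]

[wiwkedibo]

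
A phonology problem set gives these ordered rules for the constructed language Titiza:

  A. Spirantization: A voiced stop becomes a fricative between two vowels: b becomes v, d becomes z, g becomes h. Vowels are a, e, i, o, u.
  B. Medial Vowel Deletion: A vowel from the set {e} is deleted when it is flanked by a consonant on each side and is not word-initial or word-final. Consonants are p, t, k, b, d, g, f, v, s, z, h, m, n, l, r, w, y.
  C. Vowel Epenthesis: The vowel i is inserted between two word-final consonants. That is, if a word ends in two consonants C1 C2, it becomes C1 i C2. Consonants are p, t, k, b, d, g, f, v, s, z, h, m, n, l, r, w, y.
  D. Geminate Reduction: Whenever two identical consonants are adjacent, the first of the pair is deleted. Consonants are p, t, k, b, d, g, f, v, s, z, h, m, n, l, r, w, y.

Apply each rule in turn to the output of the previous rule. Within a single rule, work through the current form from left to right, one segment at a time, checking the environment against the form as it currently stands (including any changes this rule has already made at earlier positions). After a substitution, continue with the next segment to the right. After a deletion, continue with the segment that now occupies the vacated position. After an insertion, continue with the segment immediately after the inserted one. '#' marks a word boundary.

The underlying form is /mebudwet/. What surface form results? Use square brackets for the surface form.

[mvudwit]

A Spirantization: [mebudwet] → [mevudwet]
B Medial Vowel Deletion: [mevudwet] → [mvudwt]
C Vowel Epenthesis: [mvudwt] → [mvudwit]
D Geminate Reduction: no change — [mvudwit]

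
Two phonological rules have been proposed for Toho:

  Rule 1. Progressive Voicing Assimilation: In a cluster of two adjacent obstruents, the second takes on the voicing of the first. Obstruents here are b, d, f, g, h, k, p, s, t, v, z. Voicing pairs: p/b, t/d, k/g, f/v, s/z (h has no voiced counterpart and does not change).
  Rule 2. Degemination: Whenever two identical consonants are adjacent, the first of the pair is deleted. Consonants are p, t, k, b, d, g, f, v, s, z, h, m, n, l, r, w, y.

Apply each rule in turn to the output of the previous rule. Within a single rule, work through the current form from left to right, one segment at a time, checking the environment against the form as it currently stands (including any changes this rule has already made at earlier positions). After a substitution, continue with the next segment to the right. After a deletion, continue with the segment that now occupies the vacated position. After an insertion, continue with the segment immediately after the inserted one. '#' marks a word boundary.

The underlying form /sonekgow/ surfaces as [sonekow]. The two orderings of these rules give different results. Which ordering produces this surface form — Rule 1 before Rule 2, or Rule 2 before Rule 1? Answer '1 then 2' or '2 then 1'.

Order 1 then 2:
  1 Progressive Voicing Assimilation: [sonekgow] → [sonekkow]
  2 Degemination: [sonekkow] → [sonekow]
  result: [sonekow]
Order 2 then 1:
  2 Degemination: no change — [sonekgow]
  1 Progressive Voicing Assimilation: [sonekgow] → [sonekkow]
  result: [sonekkow]

1 then 2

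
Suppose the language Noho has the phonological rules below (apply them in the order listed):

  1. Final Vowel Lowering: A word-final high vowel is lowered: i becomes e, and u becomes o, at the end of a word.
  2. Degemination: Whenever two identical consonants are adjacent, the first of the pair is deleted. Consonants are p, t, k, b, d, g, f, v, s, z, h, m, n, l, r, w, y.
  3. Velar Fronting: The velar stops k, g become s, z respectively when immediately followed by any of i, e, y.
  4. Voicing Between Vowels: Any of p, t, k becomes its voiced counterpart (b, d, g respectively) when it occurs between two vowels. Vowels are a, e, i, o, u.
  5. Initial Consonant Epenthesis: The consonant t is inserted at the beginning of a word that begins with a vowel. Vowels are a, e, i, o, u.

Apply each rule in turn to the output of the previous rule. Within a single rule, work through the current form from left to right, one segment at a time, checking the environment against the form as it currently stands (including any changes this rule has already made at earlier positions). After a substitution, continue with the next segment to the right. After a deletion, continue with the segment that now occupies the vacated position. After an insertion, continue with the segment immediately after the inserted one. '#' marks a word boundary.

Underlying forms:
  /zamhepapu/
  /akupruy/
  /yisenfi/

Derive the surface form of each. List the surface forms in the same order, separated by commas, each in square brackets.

/zamhepapu/:
  1 Final Vowel Lowering: [zamhepapu] → [zamhepapo]
  2 Degemination: no change — [zamhepapo]
  3 Velar Fronting: no change — [zamhepapo]
  4 Voicing Between Vowels: [zamhepapo] → [zamhebabo]
  5 Initial Consonant Epenthesis: no change — [zamhebabo]
/akupruy/:
  1 Final Vowel Lowering: no change — [akupruy]
  2 Degemination: no change — [akupruy]
  3 Velar Fronting: no change — [akupruy]
  4 Voicing Between Vowels: [akupruy] → [agupruy]
  5 Initial Consonant Epenthesis: [agupruy] → [tagupruy]
/yisenfi/:
  1 Final Vowel Lowering: [yisenfi] → [yisenfe]
  2 Degemination: no change — [yisenfe]
  3 Velar Fronting: no change — [yisenfe]
  4 Voicing Between Vowels: no change — [yisenfe]
  5 Initial Consonant Epenthesis: no change — [yisenfe]

[zamhebabo], [tagupruy], [yisenfe]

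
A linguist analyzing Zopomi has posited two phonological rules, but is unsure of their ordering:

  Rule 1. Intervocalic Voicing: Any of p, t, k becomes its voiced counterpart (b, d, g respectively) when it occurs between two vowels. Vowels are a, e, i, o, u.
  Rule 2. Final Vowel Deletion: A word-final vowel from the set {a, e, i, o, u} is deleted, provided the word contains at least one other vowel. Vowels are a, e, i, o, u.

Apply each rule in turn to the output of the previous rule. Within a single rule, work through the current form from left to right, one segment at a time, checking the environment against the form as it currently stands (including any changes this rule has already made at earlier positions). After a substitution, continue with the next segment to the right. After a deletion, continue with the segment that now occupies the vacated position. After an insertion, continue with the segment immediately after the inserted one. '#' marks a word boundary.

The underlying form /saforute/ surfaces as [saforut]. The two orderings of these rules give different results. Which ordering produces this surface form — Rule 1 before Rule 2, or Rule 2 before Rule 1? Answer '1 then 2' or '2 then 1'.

Order 1 then 2:
  1 Intervocalic Voicing: [saforute] → [saforude]
  2 Final Vowel Deletion: [saforude] → [saforud]
  result: [saforud]
Order 2 then 1:
  2 Final Vowel Deletion: [saforute] → [saforut]
  1 Intervocalic Voicing: no change — [saforut]
  result: [saforut]

2 then 1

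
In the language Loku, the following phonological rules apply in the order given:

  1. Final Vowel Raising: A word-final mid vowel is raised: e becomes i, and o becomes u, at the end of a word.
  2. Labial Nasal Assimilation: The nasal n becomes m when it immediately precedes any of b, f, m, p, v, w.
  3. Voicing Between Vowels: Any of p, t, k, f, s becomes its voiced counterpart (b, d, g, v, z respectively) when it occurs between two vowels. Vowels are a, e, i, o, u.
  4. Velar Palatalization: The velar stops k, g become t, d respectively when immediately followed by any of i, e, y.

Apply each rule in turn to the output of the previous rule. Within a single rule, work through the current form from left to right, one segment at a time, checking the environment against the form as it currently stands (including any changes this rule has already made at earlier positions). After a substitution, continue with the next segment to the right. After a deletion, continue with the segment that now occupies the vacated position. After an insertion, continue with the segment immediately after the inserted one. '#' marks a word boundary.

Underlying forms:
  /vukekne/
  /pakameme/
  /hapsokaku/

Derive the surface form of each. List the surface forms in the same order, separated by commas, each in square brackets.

/vukekne/:
  1 Final Vowel Raising: [vukekne] → [vukekni]
  2 Labial Nasal Assimilation: no change — [vukekni]
  3 Voicing Between Vowels: [vukekni] → [vugekni]
  4 Velar Palatalization: [vugekni] → [vudekni]
/pakameme/:
  1 Final Vowel Raising: [pakameme] → [pakamemi]
  2 Labial Nasal Assimilation: no change — [pakamemi]
  3 Voicing Between Vowels: [pakamemi] → [pagamemi]
  4 Velar Palatalization: no change — [pagamemi]
/hapsokaku/:
  1 Final Vowel Raising: no change — [hapsokaku]
  2 Labial Nasal Assimilation: no change — [hapsokaku]
  3 Voicing Between Vowels: [hapsokaku] → [hapsogagu]
  4 Velar Palatalization: no change — [hapsogagu]

[vudekni], [pagamemi], [hapsogagu]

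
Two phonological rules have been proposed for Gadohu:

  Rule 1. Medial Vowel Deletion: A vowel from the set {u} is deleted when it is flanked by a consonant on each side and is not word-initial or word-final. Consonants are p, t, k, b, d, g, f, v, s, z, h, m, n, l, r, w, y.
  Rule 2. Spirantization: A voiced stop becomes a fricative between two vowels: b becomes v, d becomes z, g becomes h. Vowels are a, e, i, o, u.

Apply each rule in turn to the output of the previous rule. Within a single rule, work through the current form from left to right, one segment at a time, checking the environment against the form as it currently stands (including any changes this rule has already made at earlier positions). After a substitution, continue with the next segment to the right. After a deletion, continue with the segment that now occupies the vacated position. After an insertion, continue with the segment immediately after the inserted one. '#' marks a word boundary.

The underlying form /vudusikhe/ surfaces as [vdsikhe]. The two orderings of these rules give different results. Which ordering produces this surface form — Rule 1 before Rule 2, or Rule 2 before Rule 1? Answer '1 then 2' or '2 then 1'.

Order 1 then 2:
  1 Medial Vowel Deletion: [vudusikhe] → [vdsikhe]
  2 Spirantization: no change — [vdsikhe]
  result: [vdsikhe]
Order 2 then 1:
  2 Spirantization: [vudusikhe] → [vuzusikhe]
  1 Medial Vowel Deletion: [vuzusikhe] → [vzsikhe]
  result: [vzsikhe]

1 then 2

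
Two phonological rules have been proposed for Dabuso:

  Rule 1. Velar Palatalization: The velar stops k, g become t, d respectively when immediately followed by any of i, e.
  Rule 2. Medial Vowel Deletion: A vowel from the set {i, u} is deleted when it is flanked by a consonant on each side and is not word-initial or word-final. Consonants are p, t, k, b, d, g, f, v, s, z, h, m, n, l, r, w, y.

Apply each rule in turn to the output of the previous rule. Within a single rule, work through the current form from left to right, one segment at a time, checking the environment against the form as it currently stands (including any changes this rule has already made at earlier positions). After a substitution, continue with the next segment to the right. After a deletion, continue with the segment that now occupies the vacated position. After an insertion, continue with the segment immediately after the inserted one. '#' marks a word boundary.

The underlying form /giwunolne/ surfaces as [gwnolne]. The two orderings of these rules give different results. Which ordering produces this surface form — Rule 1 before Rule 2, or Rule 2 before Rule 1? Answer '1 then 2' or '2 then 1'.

2 then 1

Order 1 then 2:
  1 Velar Palatalization: [giwunolne] → [diwunolne]
  2 Medial Vowel Deletion: [diwunolne] → [dwnolne]
  result: [dwnolne]
Order 2 then 1:
  2 Medial Vowel Deletion: [giwunolne] → [gwnolne]
  1 Velar Palatalization: no change — [gwnolne]
  result: [gwnolne]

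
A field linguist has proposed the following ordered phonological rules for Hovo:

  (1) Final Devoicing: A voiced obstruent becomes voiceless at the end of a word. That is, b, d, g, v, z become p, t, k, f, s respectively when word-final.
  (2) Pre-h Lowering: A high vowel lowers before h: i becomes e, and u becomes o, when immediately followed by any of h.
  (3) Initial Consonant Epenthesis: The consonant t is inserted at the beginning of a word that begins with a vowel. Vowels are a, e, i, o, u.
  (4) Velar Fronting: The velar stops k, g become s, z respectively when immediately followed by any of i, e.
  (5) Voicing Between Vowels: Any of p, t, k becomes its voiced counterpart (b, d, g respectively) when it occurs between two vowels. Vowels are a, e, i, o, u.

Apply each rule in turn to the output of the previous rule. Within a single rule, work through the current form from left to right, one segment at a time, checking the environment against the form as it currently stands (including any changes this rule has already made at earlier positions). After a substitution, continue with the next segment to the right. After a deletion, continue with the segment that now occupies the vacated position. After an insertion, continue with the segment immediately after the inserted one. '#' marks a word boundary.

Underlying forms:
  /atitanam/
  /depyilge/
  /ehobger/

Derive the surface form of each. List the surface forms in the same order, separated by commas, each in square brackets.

[tadidanam], [depyilze], [tehobzer]

/atitanam/:
  (1) Final Devoicing: no change — [atitanam]
  (2) Pre-h Lowering: no change — [atitanam]
  (3) Initial Consonant Epenthesis: [atitanam] → [tatitanam]
  (4) Velar Fronting: no change — [tatitanam]
  (5) Voicing Between Vowels: [tatitanam] → [tadidanam]
/depyilge/:
  (1) Final Devoicing: no change — [depyilge]
  (2) Pre-h Lowering: no change — [depyilge]
  (3) Initial Consonant Epenthesis: no change — [depyilge]
  (4) Velar Fronting: [depyilge] → [depyilze]
  (5) Voicing Between Vowels: no change — [depyilze]
/ehobger/:
  (1) Final Devoicing: no change — [ehobger]
  (2) Pre-h Lowering: no change — [ehobger]
  (3) Initial Consonant Epenthesis: [ehobger] → [tehobger]
  (4) Velar Fronting: [tehobger] → [tehobzer]
  (5) Voicing Between Vowels: no change — [tehobzer]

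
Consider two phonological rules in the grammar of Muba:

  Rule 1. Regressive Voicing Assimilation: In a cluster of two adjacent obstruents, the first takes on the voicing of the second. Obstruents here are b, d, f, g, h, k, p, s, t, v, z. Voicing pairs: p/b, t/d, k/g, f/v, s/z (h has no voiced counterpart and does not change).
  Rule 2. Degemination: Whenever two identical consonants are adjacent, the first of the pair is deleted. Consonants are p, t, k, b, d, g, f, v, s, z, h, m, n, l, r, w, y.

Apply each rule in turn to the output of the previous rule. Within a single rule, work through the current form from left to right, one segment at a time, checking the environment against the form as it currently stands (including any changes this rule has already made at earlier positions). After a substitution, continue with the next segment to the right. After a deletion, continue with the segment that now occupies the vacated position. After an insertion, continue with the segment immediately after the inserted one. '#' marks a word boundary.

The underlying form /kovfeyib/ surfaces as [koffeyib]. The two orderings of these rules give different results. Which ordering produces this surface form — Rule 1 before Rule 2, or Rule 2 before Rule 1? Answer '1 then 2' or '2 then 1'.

2 then 1

Order 1 then 2:
  1 Regressive Voicing Assimilation: [kovfeyib] → [koffeyib]
  2 Degemination: [koffeyib] → [kofeyib]
  result: [kofeyib]
Order 2 then 1:
  2 Degemination: no change — [kovfeyib]
  1 Regressive Voicing Assimilation: [kovfeyib] → [koffeyib]
  result: [koffeyib]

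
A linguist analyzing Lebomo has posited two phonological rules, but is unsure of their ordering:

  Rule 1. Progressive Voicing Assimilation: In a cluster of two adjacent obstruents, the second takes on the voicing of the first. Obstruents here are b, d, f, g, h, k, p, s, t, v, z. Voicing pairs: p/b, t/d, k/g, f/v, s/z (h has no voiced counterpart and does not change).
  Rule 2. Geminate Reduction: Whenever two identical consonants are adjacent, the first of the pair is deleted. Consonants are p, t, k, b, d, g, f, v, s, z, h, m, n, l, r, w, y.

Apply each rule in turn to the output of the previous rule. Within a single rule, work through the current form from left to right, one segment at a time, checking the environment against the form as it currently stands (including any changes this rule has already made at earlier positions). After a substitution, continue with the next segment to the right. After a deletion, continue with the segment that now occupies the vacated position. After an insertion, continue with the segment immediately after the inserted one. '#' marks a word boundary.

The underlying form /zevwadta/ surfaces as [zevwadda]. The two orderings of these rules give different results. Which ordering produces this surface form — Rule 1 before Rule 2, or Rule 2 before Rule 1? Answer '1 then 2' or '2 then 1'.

2 then 1

Order 1 then 2:
  1 Progressive Voicing Assimilation: [zevwadta] → [zevwadda]
  2 Geminate Reduction: [zevwadda] → [zevwada]
  result: [zevwada]
Order 2 then 1:
  2 Geminate Reduction: no change — [zevwadta]
  1 Progressive Voicing Assimilation: [zevwadta] → [zevwadda]
  result: [zevwadda]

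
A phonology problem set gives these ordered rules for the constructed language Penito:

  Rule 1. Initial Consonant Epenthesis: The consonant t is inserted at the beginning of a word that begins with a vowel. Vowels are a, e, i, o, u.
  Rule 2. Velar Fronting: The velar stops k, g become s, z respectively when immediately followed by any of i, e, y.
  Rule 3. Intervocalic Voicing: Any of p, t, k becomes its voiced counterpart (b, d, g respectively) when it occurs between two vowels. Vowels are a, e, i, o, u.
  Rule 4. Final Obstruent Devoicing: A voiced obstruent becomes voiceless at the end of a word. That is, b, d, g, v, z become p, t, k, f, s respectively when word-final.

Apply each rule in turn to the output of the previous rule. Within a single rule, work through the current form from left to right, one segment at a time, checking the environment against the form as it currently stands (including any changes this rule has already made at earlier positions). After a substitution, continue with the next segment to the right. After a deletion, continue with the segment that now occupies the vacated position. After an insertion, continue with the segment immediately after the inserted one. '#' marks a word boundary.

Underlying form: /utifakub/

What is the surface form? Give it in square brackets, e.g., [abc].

[tudifagup]

Rule 1 Initial Consonant Epenthesis: [utifakub] → [tutifakub]
Rule 2 Velar Fronting: no change — [tutifakub]
Rule 3 Intervocalic Voicing: [tutifakub] → [tudifagub]
Rule 4 Final Obstruent Devoicing: [tudifagub] → [tudifagup]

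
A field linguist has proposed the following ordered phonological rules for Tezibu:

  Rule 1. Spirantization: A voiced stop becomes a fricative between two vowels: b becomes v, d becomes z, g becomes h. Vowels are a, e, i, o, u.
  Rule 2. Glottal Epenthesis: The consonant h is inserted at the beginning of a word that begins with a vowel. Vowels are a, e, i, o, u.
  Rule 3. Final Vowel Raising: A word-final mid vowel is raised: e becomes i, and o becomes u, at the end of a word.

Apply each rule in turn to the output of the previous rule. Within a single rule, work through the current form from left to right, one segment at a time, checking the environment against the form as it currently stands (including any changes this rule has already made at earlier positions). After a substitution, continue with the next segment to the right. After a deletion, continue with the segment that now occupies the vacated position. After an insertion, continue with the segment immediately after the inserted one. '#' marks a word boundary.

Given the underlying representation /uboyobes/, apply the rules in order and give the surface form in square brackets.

[huvoyoves]

Rule 1 Spirantization: [uboyobes] → [uvoyoves]
Rule 2 Glottal Epenthesis: [uvoyoves] → [huvoyoves]
Rule 3 Final Vowel Raising: no change — [huvoyoves]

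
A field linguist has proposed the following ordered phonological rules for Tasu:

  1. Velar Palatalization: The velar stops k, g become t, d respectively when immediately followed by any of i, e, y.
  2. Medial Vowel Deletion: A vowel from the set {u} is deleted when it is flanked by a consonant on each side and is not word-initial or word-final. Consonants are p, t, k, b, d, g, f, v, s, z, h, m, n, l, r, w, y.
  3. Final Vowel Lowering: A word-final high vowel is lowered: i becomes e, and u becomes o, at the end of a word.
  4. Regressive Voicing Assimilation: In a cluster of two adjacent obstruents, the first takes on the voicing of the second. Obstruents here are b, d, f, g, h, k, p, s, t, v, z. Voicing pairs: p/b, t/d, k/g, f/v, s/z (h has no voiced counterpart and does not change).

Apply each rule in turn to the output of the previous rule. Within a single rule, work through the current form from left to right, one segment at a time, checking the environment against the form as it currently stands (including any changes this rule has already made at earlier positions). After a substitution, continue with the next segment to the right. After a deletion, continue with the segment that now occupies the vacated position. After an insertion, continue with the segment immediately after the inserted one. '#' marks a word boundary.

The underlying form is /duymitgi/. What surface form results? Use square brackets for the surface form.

[dymidde]

1 Velar Palatalization: [duymitgi] → [duymitdi]
2 Medial Vowel Deletion: [duymitdi] → [dymitdi]
3 Final Vowel Lowering: [dymitdi] → [dymitde]
4 Regressive Voicing Assimilation: [dymitde] → [dymidde]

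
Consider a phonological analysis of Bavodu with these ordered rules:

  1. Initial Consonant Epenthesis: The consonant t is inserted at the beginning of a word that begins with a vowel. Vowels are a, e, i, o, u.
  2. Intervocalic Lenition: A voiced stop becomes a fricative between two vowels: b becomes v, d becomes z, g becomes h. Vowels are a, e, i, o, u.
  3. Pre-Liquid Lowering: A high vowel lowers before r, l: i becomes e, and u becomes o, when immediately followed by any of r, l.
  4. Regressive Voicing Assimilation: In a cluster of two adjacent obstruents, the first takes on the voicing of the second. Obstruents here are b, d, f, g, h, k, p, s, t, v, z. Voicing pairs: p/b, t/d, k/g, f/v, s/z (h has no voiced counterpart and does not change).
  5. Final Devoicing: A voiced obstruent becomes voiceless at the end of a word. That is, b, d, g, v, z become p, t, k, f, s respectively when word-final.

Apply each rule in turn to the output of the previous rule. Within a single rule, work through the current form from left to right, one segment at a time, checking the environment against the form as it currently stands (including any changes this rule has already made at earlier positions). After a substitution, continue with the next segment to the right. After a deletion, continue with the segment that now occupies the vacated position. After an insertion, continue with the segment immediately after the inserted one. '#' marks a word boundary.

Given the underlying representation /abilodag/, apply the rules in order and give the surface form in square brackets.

[tavelozak]

1 Initial Consonant Epenthesis: [abilodag] → [tabilodag]
2 Intervocalic Lenition: [tabilodag] → [tavilozag]
3 Pre-Liquid Lowering: [tavilozag] → [tavelozag]
4 Regressive Voicing Assimilation: no change — [tavelozag]
5 Final Devoicing: [tavelozag] → [tavelozak]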